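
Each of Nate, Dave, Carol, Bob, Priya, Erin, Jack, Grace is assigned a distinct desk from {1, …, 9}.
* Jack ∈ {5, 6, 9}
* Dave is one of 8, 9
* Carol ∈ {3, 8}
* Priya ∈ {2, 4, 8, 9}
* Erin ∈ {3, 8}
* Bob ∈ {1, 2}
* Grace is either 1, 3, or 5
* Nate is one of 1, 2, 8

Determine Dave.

9

Among the 8 variables, 4 fits only Priya (and all 8 values in {1, 2, 3, 4, 5, 6, 8, 9} must be used), so Priya = 4.
Among the 7 still-open variables, 6 fits only Jack (and all 7 values in {1, 2, 3, 5, 6, 8, 9} must be used), so Jack = 6.
Among the 6 still-open variables, 5 fits only Grace (and all 6 values in {1, 2, 3, 5, 8, 9} must be used), so Grace = 5.
Among the 5 still-open variables, 9 fits only Dave (and all 5 values in {1, 2, 3, 8, 9} must be used), so Dave = 9.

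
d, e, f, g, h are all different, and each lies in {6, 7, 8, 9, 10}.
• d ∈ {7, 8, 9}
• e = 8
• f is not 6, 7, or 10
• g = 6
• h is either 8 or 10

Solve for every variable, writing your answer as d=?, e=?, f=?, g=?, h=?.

e has just one choice, so e = 8. Remove 8 from d, f, h.
That leaves f = 9. So d can't be 9.
g has just one choice, so g = 6.
h's domain is down to {10}, so h = 10.
d must be 7 (only option left).

d=7, e=8, f=9, g=6, h=10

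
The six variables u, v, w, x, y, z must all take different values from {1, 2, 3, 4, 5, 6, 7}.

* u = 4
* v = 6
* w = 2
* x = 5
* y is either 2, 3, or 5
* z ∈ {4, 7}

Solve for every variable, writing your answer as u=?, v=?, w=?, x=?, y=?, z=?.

u=4, v=6, w=2, x=5, y=3, z=7

u's domain is down to {4}, so u = 4. Strike 4 from z.
v's domain is down to {6}, so v = 6.
w's domain is down to {2}, so w = 2. So y can't be 2.
x's domain is down to {5}, so x = 5. Strike 5 from y.
y has just one choice, so y = 3.
z must be 7 (only option left).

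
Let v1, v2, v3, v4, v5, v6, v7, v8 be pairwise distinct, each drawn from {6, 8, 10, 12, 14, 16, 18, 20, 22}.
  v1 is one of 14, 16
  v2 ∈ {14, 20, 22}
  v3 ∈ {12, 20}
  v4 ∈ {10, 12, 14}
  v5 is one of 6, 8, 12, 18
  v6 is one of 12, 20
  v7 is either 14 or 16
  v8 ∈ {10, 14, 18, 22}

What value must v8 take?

v1 and v7 between them cover only {14, 16} — a naked pair. Remove those values from v2, v4, v8.
The 2 variables v3 and v6 are confined to {12, 20}, which locks those values in; drop them from v2, v4, v5.
v2 must be 22 (only option left). So v8 can't be 22.
v4 has just one choice, so v4 = 10. Remove 10 from v8.
So v8 = 18.

18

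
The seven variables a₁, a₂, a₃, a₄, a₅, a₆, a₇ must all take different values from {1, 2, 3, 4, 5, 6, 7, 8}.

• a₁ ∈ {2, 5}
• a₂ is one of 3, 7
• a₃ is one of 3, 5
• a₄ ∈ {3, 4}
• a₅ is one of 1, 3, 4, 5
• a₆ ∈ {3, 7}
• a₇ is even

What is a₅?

The 2 variables a₂ and a₆ are confined to {3, 7}, which locks those values in; drop them from a₃, a₄, a₅.
a₃ has just one choice, so a₃ = 5. Remove 5 from a₁, a₅.
That leaves a₄ = 4. So a₅, a₇ can't be 4.
So a₅ = 1.

1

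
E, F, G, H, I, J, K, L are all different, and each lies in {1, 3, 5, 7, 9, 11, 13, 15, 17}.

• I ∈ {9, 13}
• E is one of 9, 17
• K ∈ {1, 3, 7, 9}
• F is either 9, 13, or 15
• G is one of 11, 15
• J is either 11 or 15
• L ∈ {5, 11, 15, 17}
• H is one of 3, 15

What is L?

5

The 2 variables G and J are confined to {11, 15}, which locks those values in; drop them from F, H, L.
H's domain is down to {3}, so H = 3. Eliminate 3 elsewhere: K.
F and I between them cover only {9, 13} — a naked pair. Remove those values from E, K.
E's domain is down to {17}, so E = 17. Remove 17 from L.
So L = 5.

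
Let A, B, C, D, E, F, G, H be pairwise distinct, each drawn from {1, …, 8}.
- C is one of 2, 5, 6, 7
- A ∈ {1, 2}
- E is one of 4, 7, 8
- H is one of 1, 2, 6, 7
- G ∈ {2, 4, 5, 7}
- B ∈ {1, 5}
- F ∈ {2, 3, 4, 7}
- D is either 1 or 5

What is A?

2

Among the 8 variables, 3 fits only F (and all 8 values in {1, 2, 3, 4, 5, 6, 7, 8} must be used), so F = 3.
The 7 still-open variables draw from only 7 values {1, 2, 4, 5, 6, 7, 8}, so each is used; only E can be 8, hence E = 8.
Among the 6 still-open variables, 4 fits only G (and all 6 values in {1, 2, 4, 5, 6, 7} must be used), so G = 4.
The 2 variables B and D are confined to {1, 5}, which locks those values in; drop them from A, C, H.
So A = 2.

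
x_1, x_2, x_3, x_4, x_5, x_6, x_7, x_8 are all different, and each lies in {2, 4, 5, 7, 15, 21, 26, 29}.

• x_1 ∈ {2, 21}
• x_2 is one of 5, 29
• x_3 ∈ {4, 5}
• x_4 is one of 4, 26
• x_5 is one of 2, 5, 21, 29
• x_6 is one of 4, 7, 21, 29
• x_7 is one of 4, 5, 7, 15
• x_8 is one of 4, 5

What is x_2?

29

The 8 variables together cover exactly {2, 4, 5, 7, 15, 21, 26, 29} — 8 values for 8 variables — and 15 appears only in x_7's list, so x_7 = 15.
The 7 still-open variables draw from only 7 values {2, 4, 5, 7, 21, 26, 29}, so each is used; only x_6 can be 7, hence x_6 = 7.
Among the 6 still-open variables, 26 fits only x_4 (and all 6 values in {2, 4, 5, 21, 26, 29} must be used), so x_4 = 26.
The 2 variables x_3 and x_8 are confined to {4, 5}, which locks those values in; drop them from x_2, x_5.
So x_2 = 29.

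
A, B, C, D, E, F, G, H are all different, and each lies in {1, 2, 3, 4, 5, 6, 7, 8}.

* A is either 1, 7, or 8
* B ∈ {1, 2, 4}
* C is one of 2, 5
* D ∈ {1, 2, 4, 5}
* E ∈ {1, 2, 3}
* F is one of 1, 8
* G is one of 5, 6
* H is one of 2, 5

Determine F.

8

The 8 variables draw from only 8 values {1, 2, 3, 4, 5, 6, 7, 8}, so each is used; only E can be 3, hence E = 3.
Among the 7 still-open variables, 6 fits only G (and all 7 values in {1, 2, 4, 5, 6, 7, 8} must be used), so G = 6.
The 6 still-open variables together cover exactly {1, 2, 4, 5, 7, 8} — 6 values for 6 variables — and 7 appears only in A's list, so A = 7.
Among the 5 still-open variables, 8 fits only F (and all 5 values in {1, 2, 4, 5, 8} must be used), so F = 8.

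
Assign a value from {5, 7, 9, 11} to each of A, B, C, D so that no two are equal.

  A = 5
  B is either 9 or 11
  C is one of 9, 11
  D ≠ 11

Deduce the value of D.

A has just one choice, so A = 5. Eliminate 5 elsewhere: D.
Among the 3 still-open variables, 7 fits only D (and all 3 values in {7, 9, 11} must be used), so D = 7.

7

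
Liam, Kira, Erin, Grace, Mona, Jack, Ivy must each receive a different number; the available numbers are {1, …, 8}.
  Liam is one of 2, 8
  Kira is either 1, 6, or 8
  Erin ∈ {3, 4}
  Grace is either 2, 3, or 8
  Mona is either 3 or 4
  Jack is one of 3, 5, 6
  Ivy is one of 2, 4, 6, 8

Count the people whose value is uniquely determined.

Among the 7 variables, 1 fits only Kira (and all 7 values in {1, 2, 3, 4, 5, 6, 8} must be used), so Kira = 1.
The 6 still-open variables draw from only 6 values {2, 3, 4, 5, 6, 8}, so each is used; only Jack can be 5, hence Jack = 5.
The 5 still-open variables draw from only 5 values {2, 3, 4, 6, 8}, so each is used; only Ivy can be 6, hence Ivy = 6.
Erin and Mona share exactly the 2 values {3, 4}; by pigeonhole those values go to them, so strike 3, 4 from Grace.
Determined: Kira=1, Jack=5, Ivy=6. The other people each still have more than one consistent value. That makes 3.

3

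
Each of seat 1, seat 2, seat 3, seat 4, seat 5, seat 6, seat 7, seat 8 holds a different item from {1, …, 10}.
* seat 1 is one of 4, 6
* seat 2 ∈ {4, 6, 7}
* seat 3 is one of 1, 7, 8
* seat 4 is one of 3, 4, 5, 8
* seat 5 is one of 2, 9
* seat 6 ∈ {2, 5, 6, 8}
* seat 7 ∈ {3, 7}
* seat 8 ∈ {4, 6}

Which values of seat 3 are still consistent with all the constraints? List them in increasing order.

1, 8

seat 1 and seat 8 share exactly the 2 values {4, 6}; by pigeonhole those values go to them, so strike 4, 6 from seat 2, seat 4, seat 6.
seat 2 must be 7 (only option left). Eliminate 7 elsewhere: seat 3, seat 7.
That leaves seat 7 = 3. Remove 3 from seat 4.
No further eliminations apply; seat 3 can still be any of 1, 8.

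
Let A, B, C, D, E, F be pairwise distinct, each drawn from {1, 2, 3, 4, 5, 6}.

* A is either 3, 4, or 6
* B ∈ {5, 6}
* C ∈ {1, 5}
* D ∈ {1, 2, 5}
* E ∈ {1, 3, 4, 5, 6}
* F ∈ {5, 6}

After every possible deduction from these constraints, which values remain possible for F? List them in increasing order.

5, 6

Among the 6 variables, 2 fits only D (and all 6 values in {1, 2, 3, 4, 5, 6} must be used), so D = 2.
B and F between them cover only {5, 6} — a naked pair. Remove those values from A, C, E.
C must be 1 (only option left). Strike 1 from E.
No further eliminations apply; F can still be any of 5, 6.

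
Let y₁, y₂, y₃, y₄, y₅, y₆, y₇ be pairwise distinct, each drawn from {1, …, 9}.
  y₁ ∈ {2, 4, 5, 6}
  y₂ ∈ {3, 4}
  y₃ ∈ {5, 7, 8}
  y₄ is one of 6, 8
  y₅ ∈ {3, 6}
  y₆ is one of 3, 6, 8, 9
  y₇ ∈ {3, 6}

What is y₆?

y₅ and y₇ between them cover only {3, 6} — a naked pair. Remove those values from y₁, y₂, y₄, y₆.
y₂ has just one choice, so y₂ = 4. Remove 4 from y₁.
y₄ must be 8 (only option left). Strike 8 from y₃, y₆.
So y₆ = 9.

9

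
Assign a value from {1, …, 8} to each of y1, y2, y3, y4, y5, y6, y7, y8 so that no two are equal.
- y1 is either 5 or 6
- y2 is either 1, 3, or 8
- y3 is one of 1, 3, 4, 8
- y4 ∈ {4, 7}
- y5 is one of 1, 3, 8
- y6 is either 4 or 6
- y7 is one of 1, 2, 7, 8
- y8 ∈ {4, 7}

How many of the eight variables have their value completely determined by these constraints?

3

Among the 8 variables, 2 fits only y7 (and all 8 values in {1, 2, 3, 4, 5, 6, 7, 8} must be used), so y7 = 2.
The 7 still-open variables together cover exactly {1, 3, 4, 5, 6, 7, 8} — 7 values for 7 variables — and 5 appears only in y1's list, so y1 = 5.
The 6 still-open variables together cover exactly {1, 3, 4, 6, 7, 8} — 6 values for 6 variables — and 6 appears only in y6's list, so y6 = 6.
The 2 variables y4 and y8 are confined to {4, 7}, which locks those values in; drop them from y3.
Determined: y1=5, y6=6, y7=2. The other variables each still have more than one consistent value. That makes 3.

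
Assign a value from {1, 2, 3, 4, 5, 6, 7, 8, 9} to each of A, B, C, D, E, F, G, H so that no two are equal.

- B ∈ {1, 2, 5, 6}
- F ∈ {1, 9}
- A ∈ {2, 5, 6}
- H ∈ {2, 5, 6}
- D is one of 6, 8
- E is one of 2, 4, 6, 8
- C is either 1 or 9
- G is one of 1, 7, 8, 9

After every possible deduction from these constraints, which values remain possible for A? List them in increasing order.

The 8 variables together cover exactly {1, 2, 4, 5, 6, 7, 8, 9} — 8 values for 8 variables — and 4 appears only in E's list, so E = 4.
The 7 still-open variables draw from only 7 values {1, 2, 5, 6, 7, 8, 9}, so each is used; only G can be 7, hence G = 7.
The 6 still-open variables together cover exactly {1, 2, 5, 6, 8, 9} — 6 values for 6 variables — and 8 appears only in D's list, so D = 8.
The 2 variables C and F are confined to {1, 9}, which locks those values in; drop them from B.
No further eliminations apply; A can still be any of 2, 5, 6.

2, 5, 6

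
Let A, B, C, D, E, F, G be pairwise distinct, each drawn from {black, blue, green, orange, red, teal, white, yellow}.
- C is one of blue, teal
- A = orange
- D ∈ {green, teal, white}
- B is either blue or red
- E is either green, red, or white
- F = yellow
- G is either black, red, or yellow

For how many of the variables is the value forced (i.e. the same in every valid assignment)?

2

A's domain is down to {orange}, so A = orange.
F's domain is down to {yellow}, so F = yellow. Strike yellow from G.
Determined: A=orange, F=yellow. The other variables each still have more than one consistent value. That makes 2.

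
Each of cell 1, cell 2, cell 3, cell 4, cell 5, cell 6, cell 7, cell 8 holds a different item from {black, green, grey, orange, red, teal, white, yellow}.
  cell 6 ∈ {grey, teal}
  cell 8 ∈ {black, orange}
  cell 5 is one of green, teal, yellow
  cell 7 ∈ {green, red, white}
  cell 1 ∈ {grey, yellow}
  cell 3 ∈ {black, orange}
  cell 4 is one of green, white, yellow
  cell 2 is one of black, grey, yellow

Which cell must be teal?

The 8 variables together cover exactly {black, green, grey, orange, red, teal, white, yellow} — 8 values for 8 variables — and red appears only in cell 7's list, so cell 7 = red.
The 7 still-open variables draw from only 7 values {black, green, grey, orange, teal, white, yellow}, so each is used; only cell 4 can be white, hence cell 4 = white.
The 6 still-open variables together cover exactly {black, green, grey, orange, teal, yellow} — 6 values for 6 variables — and green appears only in cell 5's list, so cell 5 = green.
The 5 still-open variables together cover exactly {black, grey, orange, teal, yellow} — 5 values for 5 variables — and teal appears only in cell 6's list, so cell 6 = teal.

cell 6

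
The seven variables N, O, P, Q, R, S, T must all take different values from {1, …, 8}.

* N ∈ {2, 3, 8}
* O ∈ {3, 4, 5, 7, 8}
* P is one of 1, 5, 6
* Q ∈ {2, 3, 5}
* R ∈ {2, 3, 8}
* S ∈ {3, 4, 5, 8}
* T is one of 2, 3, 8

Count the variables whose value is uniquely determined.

3

N, R, T share exactly the 3 values {2, 3, 8}; by pigeonhole those values go to them, so strike 2, 3, 8 from O, Q, S.
Q must be 5 (only option left). So O, P, S can't be 5.
S must be 4 (only option left). Strike 4 from O.
O must be 7 (only option left).
Determined: O=7, Q=5, S=4. The other variables each still have more than one consistent value. That makes 3.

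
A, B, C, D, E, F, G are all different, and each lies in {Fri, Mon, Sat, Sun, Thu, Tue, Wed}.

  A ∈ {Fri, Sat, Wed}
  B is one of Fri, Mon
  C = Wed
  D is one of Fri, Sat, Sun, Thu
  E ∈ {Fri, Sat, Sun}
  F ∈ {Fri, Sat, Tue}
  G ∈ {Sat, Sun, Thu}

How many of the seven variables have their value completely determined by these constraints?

3

C must be Wed (only option left). Remove Wed from A.
The 6 still-open variables together cover exactly {Fri, Mon, Sat, Sun, Thu, Tue} — 6 values for 6 variables — and Mon appears only in B's list, so B = Mon.
Among the 5 still-open variables, Tue fits only F (and all 5 values in {Fri, Sat, Sun, Thu, Tue} must be used), so F = Tue.
Determined: B=Mon, C=Wed, F=Tue. The other variables each still have more than one consistent value. That makes 3.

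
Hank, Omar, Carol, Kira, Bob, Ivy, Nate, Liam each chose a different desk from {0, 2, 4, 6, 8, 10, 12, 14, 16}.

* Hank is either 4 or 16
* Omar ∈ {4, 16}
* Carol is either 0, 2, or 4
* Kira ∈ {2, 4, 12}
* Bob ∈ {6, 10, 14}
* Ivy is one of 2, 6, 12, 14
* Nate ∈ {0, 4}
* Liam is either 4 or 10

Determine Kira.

12

The 2 variables Hank and Omar are confined to {4, 16}, which locks those values in; drop them from Carol, Kira, Nate, Liam.
Nate's domain is down to {0}, so Nate = 0. So Carol can't be 0.
Liam has just one choice, so Liam = 10. Eliminate 10 elsewhere: Bob.
Carol has just one choice, so Carol = 2. So Kira, Ivy can't be 2.
So Kira = 12.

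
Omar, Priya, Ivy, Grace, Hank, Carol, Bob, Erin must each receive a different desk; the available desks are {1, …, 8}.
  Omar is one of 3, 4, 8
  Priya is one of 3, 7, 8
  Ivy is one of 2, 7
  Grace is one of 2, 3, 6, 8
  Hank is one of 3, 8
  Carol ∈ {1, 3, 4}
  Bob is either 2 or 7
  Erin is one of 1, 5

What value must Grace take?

Among the 8 variables, 5 fits only Erin (and all 8 values in {1, 2, 3, 4, 5, 6, 7, 8} must be used), so Erin = 5.
The 7 still-open variables together cover exactly {1, 2, 3, 4, 6, 7, 8} — 7 values for 7 variables — and 1 appears only in Carol's list, so Carol = 1.
The 6 still-open variables draw from only 6 values {2, 3, 4, 6, 7, 8}, so each is used; only Omar can be 4, hence Omar = 4.
The 5 still-open variables together cover exactly {2, 3, 6, 7, 8} — 5 values for 5 variables — and 6 appears only in Grace's list, so Grace = 6.

6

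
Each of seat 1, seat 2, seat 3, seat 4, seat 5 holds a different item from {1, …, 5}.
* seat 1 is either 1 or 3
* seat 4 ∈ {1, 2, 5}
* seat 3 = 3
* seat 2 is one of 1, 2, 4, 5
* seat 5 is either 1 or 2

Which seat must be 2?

seat 5

seat 3 must be 3 (only option left). Remove 3 from seat 1.
seat 1 must be 1 (only option left). Eliminate 1 elsewhere: seat 2, seat 4, seat 5.
So 2 goes to seat 5.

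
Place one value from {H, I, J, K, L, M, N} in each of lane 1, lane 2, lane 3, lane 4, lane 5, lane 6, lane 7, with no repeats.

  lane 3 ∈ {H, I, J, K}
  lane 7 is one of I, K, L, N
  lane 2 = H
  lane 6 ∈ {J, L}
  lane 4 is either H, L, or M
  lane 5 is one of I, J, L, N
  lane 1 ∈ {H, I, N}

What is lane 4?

M

lane 2's domain is down to {H}, so lane 2 = H. Remove H from lane 1, lane 3, lane 4.
The 6 still-open variables together cover exactly {I, J, K, L, M, N} — 6 values for 6 variables — and M appears only in lane 4's list, so lane 4 = M.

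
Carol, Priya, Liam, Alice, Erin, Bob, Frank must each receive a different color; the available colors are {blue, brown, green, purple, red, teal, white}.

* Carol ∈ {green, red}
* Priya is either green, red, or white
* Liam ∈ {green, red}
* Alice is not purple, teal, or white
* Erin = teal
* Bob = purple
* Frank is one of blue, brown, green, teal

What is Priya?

white

Erin must be teal (only option left). Remove teal from Frank.
Bob's domain is down to {purple}, so Bob = purple.
The 5 still-open variables draw from only 5 values {blue, brown, green, red, white}, so each is used; only Priya can be white, hence Priya = white.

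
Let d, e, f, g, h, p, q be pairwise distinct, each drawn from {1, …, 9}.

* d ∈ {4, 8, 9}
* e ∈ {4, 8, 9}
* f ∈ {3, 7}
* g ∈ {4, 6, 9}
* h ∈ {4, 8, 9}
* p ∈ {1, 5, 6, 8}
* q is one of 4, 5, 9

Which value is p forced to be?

d, e, h share exactly the 3 values {4, 8, 9}; by pigeonhole those values go to them, so strike 4, 8, 9 from g, p, q.
That leaves g = 6. Remove 6 from p.
q must be 5 (only option left). Eliminate 5 elsewhere: p.
So p = 1.

1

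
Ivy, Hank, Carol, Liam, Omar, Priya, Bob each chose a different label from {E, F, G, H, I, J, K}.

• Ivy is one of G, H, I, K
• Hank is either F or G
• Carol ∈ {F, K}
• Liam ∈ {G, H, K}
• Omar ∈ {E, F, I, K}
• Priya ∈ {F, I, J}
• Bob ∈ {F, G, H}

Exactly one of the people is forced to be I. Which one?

Ivy

The 7 variables together cover exactly {E, F, G, H, I, J, K} — 7 values for 7 variables — and E appears only in Omar's list, so Omar = E.
Among the 6 still-open variables, J fits only Priya (and all 6 values in {F, G, H, I, J, K} must be used), so Priya = J.
The 5 still-open variables draw from only 5 values {F, G, H, I, K}, so each is used; only Ivy can be I, hence Ivy = I.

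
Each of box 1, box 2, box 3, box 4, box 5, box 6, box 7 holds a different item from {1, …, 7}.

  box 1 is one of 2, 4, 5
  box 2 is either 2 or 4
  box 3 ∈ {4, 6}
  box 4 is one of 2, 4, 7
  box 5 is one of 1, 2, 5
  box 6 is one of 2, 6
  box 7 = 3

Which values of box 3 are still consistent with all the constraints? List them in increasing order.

box 7 must be 3 (only option left).
The 6 still-open variables together cover exactly {1, 2, 4, 5, 6, 7} — 6 values for 6 variables — and 1 appears only in box 5's list, so box 5 = 1.
The 5 still-open variables draw from only 5 values {2, 4, 5, 6, 7}, so each is used; only box 1 can be 5, hence box 1 = 5.
The 4 still-open variables draw from only 4 values {2, 4, 6, 7}, so each is used; only box 4 can be 7, hence box 4 = 7.
No further eliminations apply; box 3 can still be any of 4, 6.

4, 6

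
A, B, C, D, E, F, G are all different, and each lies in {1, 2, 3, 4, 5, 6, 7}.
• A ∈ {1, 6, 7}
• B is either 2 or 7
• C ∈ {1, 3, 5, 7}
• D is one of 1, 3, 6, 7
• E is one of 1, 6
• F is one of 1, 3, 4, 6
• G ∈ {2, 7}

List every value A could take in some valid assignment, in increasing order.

The 7 variables together cover exactly {1, 2, 3, 4, 5, 6, 7} — 7 values for 7 variables — and 4 appears only in F's list, so F = 4.
Among the 6 still-open variables, 5 fits only C (and all 6 values in {1, 2, 3, 5, 6, 7} must be used), so C = 5.
The 5 still-open variables together cover exactly {1, 2, 3, 6, 7} — 5 values for 5 variables — and 3 appears only in D's list, so D = 3.
B and G share exactly the 2 values {2, 7}; by pigeonhole those values go to them, so strike 2, 7 from A.
No further eliminations apply; A can still be any of 1, 6.

1, 6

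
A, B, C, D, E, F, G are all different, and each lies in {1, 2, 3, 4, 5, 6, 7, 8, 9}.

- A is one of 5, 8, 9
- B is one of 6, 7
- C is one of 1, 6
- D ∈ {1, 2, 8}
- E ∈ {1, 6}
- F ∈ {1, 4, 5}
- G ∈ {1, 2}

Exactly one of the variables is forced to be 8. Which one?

C and E share exactly the 2 values {1, 6}; by pigeonhole those values go to them, so strike 1, 6 from B, D, F, G.
B's domain is down to {7}, so B = 7.
G's domain is down to {2}, so G = 2. So D can't be 2.
So 8 goes to D.

D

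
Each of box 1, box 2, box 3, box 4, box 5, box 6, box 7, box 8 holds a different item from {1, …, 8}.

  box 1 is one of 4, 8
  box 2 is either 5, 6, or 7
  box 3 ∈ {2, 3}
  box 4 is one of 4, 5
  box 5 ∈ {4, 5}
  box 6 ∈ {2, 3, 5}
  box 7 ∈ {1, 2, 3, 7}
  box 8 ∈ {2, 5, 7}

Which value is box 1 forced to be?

The 8 variables draw from only 8 values {1, 2, 3, 4, 5, 6, 7, 8}, so each is used; only box 7 can be 1, hence box 7 = 1.
The 7 still-open variables together cover exactly {2, 3, 4, 5, 6, 7, 8} — 7 values for 7 variables — and 6 appears only in box 2's list, so box 2 = 6.
Among the 6 still-open variables, 7 fits only box 8 (and all 6 values in {2, 3, 4, 5, 7, 8} must be used), so box 8 = 7.
The 5 still-open variables draw from only 5 values {2, 3, 4, 5, 8}, so each is used; only box 1 can be 8, hence box 1 = 8.

8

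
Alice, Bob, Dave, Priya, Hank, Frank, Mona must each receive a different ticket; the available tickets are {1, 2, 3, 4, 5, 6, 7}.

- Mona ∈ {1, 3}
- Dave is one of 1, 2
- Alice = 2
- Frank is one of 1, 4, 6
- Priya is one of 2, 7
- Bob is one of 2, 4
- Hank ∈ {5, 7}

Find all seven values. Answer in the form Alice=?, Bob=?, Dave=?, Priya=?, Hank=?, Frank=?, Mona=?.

Alice has just one choice, so Alice = 2. Remove 2 from Bob, Dave, Priya.
Bob's domain is down to {4}, so Bob = 4. So Frank can't be 4.
Dave must be 1 (only option left). Eliminate 1 elsewhere: Frank, Mona.
Priya has just one choice, so Priya = 7. Remove 7 from Hank.
Hank's domain is down to {5}, so Hank = 5.
That leaves Frank = 6.
Mona has just one choice, so Mona = 3.

Alice=2, Bob=4, Dave=1, Priya=7, Hank=5, Frank=6, Mona=3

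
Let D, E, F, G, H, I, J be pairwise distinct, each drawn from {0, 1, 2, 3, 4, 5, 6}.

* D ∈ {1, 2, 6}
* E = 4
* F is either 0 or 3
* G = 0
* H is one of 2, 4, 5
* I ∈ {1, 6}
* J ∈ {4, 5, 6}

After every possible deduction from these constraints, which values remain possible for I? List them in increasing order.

E's domain is down to {4}, so E = 4. Remove 4 from H, J.
G's domain is down to {0}, so G = 0. So F can't be 0.
F must be 3 (only option left).
No further eliminations apply; I can still be any of 1, 6.

1, 6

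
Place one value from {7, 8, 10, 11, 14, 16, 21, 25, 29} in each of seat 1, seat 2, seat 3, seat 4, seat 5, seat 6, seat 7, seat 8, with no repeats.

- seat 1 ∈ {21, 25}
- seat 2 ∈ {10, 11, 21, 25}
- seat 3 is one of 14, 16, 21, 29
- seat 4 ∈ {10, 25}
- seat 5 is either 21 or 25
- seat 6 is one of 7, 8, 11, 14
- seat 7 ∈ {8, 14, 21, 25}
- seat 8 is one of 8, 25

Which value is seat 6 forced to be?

7

seat 1 and seat 5 share exactly the 2 values {21, 25}; by pigeonhole those values go to them, so strike 21, 25 from seat 2, seat 3, seat 4, seat 7, seat 8.
That leaves seat 4 = 10. So seat 2 can't be 10.
seat 8 has just one choice, so seat 8 = 8. Eliminate 8 elsewhere: seat 6, seat 7.
seat 2 must be 11 (only option left). So seat 6 can't be 11.
seat 7 has just one choice, so seat 7 = 14. Eliminate 14 elsewhere: seat 3, seat 6.
So seat 6 = 7.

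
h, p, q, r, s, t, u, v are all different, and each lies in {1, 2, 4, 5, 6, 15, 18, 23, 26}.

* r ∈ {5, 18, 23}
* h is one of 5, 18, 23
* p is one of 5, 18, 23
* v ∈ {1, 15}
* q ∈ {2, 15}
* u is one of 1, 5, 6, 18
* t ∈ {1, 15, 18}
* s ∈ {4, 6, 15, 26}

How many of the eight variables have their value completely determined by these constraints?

The 3 variables h, p, r are confined to {5, 18, 23}, which locks those values in; drop them from t, u.
t and v between them cover only {1, 15} — a naked pair. Remove those values from q, s, u.
That leaves q = 2.
u has just one choice, so u = 6. Remove 6 from s.
Determined: q=2, u=6. The other variables each still have more than one consistent value. That makes 2.

2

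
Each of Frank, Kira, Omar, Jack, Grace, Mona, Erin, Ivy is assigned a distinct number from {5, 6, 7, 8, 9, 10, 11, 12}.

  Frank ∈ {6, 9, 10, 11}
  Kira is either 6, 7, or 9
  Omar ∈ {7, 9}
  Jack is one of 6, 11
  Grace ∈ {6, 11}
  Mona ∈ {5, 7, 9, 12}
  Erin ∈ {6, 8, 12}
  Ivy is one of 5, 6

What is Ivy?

5

Among the 8 variables, 8 fits only Erin (and all 8 values in {5, 6, 7, 8, 9, 10, 11, 12} must be used), so Erin = 8.
The 7 still-open variables draw from only 7 values {5, 6, 7, 9, 10, 11, 12}, so each is used; only Frank can be 10, hence Frank = 10.
The 6 still-open variables draw from only 6 values {5, 6, 7, 9, 11, 12}, so each is used; only Mona can be 12, hence Mona = 12.
The 5 still-open variables draw from only 5 values {5, 6, 7, 9, 11}, so each is used; only Ivy can be 5, hence Ivy = 5.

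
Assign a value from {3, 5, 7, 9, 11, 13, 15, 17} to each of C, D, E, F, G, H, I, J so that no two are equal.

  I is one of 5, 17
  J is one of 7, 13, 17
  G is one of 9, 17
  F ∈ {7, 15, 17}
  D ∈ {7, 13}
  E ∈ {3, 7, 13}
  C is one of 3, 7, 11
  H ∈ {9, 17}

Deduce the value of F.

The 8 variables together cover exactly {3, 5, 7, 9, 11, 13, 15, 17} — 8 values for 8 variables — and 5 appears only in I's list, so I = 5.
The 7 still-open variables draw from only 7 values {3, 7, 9, 11, 13, 15, 17}, so each is used; only C can be 11, hence C = 11.
The 6 still-open variables draw from only 6 values {3, 7, 9, 13, 15, 17}, so each is used; only E can be 3, hence E = 3.
The 5 still-open variables together cover exactly {7, 9, 13, 15, 17} — 5 values for 5 variables — and 15 appears only in F's list, so F = 15.

15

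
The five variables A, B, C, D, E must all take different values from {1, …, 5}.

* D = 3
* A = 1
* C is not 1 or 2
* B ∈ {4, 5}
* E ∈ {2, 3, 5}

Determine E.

A must be 1 (only option left).
D must be 3 (only option left). Remove 3 from C, E.
Among the 3 still-open variables, 2 fits only E (and all 3 values in {2, 4, 5} must be used), so E = 2.

2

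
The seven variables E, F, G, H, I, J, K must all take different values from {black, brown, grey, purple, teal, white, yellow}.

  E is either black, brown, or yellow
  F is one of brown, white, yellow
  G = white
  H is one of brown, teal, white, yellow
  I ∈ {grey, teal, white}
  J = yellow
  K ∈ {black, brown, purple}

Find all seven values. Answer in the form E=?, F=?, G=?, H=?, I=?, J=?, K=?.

E=black, F=brown, G=white, H=teal, I=grey, J=yellow, K=purple

G's domain is down to {white}, so G = white. So F, H, I can't be white.
That leaves J = yellow. Eliminate yellow elsewhere: E, F, H.
F has just one choice, so F = brown. Strike brown from E, H, K.
H's domain is down to {teal}, so H = teal. Strike teal from I.
I must be grey (only option left).
E's domain is down to {black}, so E = black. Remove black from K.
K must be purple (only option left).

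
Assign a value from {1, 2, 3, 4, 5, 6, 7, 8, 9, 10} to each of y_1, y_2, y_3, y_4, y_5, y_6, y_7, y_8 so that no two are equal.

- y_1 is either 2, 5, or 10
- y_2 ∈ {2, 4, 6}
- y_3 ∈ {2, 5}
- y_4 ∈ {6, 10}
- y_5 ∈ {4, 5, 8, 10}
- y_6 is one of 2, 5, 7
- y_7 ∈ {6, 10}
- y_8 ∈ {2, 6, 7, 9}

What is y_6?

7

The 8 variables draw from only 8 values {2, 4, 5, 6, 7, 8, 9, 10}, so each is used; only y_5 can be 8, hence y_5 = 8.
The 7 still-open variables together cover exactly {2, 4, 5, 6, 7, 9, 10} — 7 values for 7 variables — and 4 appears only in y_2's list, so y_2 = 4.
The 6 still-open variables together cover exactly {2, 5, 6, 7, 9, 10} — 6 values for 6 variables — and 9 appears only in y_8's list, so y_8 = 9.
Among the 5 still-open variables, 7 fits only y_6 (and all 5 values in {2, 5, 6, 7, 10} must be used), so y_6 = 7.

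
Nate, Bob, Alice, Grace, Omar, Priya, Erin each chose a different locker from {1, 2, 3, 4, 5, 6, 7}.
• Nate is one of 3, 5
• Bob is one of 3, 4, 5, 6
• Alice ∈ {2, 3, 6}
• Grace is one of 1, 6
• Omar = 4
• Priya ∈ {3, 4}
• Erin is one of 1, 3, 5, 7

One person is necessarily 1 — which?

Omar has just one choice, so Omar = 4. Strike 4 from Bob, Priya.
Priya's domain is down to {3}, so Priya = 3. Remove 3 from Nate, Bob, Alice, Erin.
That leaves Nate = 5. So Bob, Erin can't be 5.
Bob must be 6 (only option left). So Alice, Grace can't be 6.
So 1 goes to Grace.

Grace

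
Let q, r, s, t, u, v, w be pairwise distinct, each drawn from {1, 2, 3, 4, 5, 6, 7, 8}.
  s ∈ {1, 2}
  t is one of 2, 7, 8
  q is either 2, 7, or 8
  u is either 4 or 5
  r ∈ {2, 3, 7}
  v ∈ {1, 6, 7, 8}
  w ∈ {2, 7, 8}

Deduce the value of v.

6

q, t, w between them cover only {2, 7, 8} — a naked triple. Remove those values from r, s, v.
r has just one choice, so r = 3.
That leaves s = 1. So v can't be 1.
So v = 6.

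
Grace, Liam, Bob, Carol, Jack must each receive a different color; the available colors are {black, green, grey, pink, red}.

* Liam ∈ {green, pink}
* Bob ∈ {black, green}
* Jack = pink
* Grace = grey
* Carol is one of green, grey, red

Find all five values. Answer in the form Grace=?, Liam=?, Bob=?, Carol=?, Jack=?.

Grace has just one choice, so Grace = grey. So Carol can't be grey.
That leaves Jack = pink. Eliminate pink elsewhere: Liam.
Liam has just one choice, so Liam = green. So Bob, Carol can't be green.
Bob must be black (only option left).
Carol's domain is down to {red}, so Carol = red.

Grace=grey, Liam=green, Bob=black, Carol=red, Jack=pink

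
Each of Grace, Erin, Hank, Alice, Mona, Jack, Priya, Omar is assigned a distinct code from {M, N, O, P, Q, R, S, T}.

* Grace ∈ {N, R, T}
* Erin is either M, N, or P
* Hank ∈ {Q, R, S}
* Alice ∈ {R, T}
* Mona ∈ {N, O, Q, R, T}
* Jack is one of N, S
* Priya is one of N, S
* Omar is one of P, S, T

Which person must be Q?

Among the 8 variables, M fits only Erin (and all 8 values in {M, N, O, P, Q, R, S, T} must be used), so Erin = M.
The 7 still-open variables together cover exactly {N, O, P, Q, R, S, T} — 7 values for 7 variables — and O appears only in Mona's list, so Mona = O.
Among the 6 still-open variables, P fits only Omar (and all 6 values in {N, P, Q, R, S, T} must be used), so Omar = P.
The 5 still-open variables draw from only 5 values {N, Q, R, S, T}, so each is used; only Hank can be Q, hence Hank = Q.

Hank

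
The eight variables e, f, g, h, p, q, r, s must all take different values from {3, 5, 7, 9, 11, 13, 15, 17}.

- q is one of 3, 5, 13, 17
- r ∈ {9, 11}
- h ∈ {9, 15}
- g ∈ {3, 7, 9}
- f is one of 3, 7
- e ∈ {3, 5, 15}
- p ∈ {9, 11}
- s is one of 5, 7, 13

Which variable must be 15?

The 8 variables draw from only 8 values {3, 5, 7, 9, 11, 13, 15, 17}, so each is used; only q can be 17, hence q = 17.
Among the 7 still-open variables, 13 fits only s (and all 7 values in {3, 5, 7, 9, 11, 13, 15} must be used), so s = 13.
Among the 6 still-open variables, 5 fits only e (and all 6 values in {3, 5, 7, 9, 11, 15} must be used), so e = 5.
Among the 5 still-open variables, 15 fits only h (and all 5 values in {3, 7, 9, 11, 15} must be used), so h = 15.

h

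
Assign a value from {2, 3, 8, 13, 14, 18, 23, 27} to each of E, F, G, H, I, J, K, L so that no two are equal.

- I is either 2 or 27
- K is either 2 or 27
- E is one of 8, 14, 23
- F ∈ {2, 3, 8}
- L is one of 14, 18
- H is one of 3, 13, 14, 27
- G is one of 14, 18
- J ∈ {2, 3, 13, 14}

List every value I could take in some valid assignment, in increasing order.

Among the 8 variables, 23 fits only E (and all 8 values in {2, 3, 8, 13, 14, 18, 23, 27} must be used), so E = 23.
The 7 still-open variables together cover exactly {2, 3, 8, 13, 14, 18, 27} — 7 values for 7 variables — and 8 appears only in F's list, so F = 8.
G and L between them cover only {14, 18} — a naked pair. Remove those values from H, J.
I and K between them cover only {2, 27} — a naked pair. Remove those values from H, J.
No further eliminations apply; I can still be any of 2, 27.

2, 27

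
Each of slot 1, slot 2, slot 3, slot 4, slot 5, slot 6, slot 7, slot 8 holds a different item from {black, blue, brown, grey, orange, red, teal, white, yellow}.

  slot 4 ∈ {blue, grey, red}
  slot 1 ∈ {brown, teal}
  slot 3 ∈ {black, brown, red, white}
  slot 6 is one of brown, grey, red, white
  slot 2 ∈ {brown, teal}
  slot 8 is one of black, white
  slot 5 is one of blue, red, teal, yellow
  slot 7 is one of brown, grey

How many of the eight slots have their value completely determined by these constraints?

The 8 variables draw from only 8 values {black, blue, brown, grey, red, teal, white, yellow}, so each is used; only slot 5 can be yellow, hence slot 5 = yellow.
The 7 still-open variables draw from only 7 values {black, blue, brown, grey, red, teal, white}, so each is used; only slot 4 can be blue, hence slot 4 = blue.
slot 1 and slot 2 between them cover only {brown, teal} — a naked pair. Remove those values from slot 3, slot 6, slot 7.
slot 7 must be grey (only option left). Strike grey from slot 6.
Determined: slot 4=blue, slot 5=yellow, slot 7=grey. The other slots each still have more than one consistent value. That makes 3.

3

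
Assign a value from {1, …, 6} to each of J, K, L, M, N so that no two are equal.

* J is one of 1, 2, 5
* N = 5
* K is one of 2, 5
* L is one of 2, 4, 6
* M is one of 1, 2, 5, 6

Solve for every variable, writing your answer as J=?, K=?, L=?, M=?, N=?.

N must be 5 (only option left). Remove 5 from J, K, M.
K must be 2 (only option left). Strike 2 from J, L, M.
J must be 1 (only option left). Eliminate 1 elsewhere: M.
M has just one choice, so M = 6. So L can't be 6.
L has just one choice, so L = 4.

J=1, K=2, L=4, M=6, N=5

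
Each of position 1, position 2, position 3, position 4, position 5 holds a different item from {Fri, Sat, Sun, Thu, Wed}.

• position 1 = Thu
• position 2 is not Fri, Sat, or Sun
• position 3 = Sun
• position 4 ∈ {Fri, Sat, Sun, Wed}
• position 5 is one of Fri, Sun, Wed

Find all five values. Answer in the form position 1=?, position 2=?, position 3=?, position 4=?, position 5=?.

position 1=Thu, position 2=Wed, position 3=Sun, position 4=Sat, position 5=Fri

position 1 must be Thu (only option left). Eliminate Thu elsewhere: position 2.
position 2's domain is down to {Wed}, so position 2 = Wed. Eliminate Wed elsewhere: position 4, position 5.
position 3's domain is down to {Sun}, so position 3 = Sun. Strike Sun from position 4, position 5.
That leaves position 5 = Fri. So position 4 can't be Fri.
position 4 has just one choice, so position 4 = Sat.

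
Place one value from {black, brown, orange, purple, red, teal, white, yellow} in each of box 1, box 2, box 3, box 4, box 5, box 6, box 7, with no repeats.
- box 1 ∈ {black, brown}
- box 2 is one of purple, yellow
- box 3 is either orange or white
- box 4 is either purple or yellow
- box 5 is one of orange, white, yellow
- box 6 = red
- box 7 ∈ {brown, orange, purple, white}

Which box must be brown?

box 6 has just one choice, so box 6 = red.
Among the 6 still-open variables, black fits only box 1 (and all 6 values in {black, brown, orange, purple, white, yellow} must be used), so box 1 = black.
The 5 still-open variables together cover exactly {brown, orange, purple, white, yellow} — 5 values for 5 variables — and brown appears only in box 7's list, so box 7 = brown.

box 7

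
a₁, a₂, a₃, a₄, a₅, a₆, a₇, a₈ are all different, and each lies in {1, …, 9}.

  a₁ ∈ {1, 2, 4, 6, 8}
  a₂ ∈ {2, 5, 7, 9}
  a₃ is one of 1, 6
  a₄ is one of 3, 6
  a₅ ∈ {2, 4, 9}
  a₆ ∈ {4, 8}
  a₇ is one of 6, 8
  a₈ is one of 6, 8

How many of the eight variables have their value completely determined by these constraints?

The 2 variables a₇ and a₈ are confined to {6, 8}, which locks those values in; drop them from a₁, a₃, a₄, a₆.
That leaves a₃ = 1. Strike 1 from a₁.
a₄'s domain is down to {3}, so a₄ = 3.
That leaves a₆ = 4. Remove 4 from a₁, a₅.
a₁ must be 2 (only option left). Strike 2 from a₂, a₅.
a₅ has just one choice, so a₅ = 9. Eliminate 9 elsewhere: a₂.
Determined: a₁=2, a₃=1, a₄=3, a₅=9, a₆=4. The other variables each still have more than one consistent value. That makes 5.

5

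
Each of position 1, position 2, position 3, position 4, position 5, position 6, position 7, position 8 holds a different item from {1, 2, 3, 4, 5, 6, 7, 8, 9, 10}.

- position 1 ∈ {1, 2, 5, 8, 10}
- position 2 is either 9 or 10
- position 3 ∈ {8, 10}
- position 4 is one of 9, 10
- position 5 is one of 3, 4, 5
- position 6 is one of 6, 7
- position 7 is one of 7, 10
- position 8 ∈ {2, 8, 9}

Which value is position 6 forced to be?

position 2 and position 4 between them cover only {9, 10} — a naked pair. Remove those values from position 1, position 3, position 7, position 8.
position 3 must be 8 (only option left). So position 1, position 8 can't be 8.
That leaves position 7 = 7. Remove 7 from position 6.
So position 6 = 6.

6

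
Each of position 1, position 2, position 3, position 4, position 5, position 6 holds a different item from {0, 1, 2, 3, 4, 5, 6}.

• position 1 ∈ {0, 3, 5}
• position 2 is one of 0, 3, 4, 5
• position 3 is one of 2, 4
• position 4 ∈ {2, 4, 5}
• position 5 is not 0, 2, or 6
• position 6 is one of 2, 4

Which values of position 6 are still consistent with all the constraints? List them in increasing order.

The 6 variables together cover exactly {0, 1, 2, 3, 4, 5} — 6 values for 6 variables — and 1 appears only in position 5's list, so position 5 = 1.
position 3 and position 6 between them cover only {2, 4} — a naked pair. Remove those values from position 2, position 4.
position 4 has just one choice, so position 4 = 5. Remove 5 from position 1, position 2.
No further eliminations apply; position 6 can still be any of 2, 4.

2, 4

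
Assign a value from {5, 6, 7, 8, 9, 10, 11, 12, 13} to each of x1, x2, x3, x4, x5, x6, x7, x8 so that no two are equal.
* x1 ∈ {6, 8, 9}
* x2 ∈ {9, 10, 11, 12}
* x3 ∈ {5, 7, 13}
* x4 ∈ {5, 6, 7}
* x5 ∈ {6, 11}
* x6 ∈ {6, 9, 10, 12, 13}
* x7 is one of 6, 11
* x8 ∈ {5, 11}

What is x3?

13

The 2 variables x5 and x7 are confined to {6, 11}, which locks those values in; drop them from x1, x2, x4, x6, x8.
x8 must be 5 (only option left). So x3, x4 can't be 5.
x4's domain is down to {7}, so x4 = 7. Remove 7 from x3.
So x3 = 13.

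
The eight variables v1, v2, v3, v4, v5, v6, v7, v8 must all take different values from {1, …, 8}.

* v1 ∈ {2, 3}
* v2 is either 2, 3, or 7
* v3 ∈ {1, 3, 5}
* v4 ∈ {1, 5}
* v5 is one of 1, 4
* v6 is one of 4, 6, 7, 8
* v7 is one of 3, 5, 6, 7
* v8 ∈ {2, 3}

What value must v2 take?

7

The 8 variables together cover exactly {1, 2, 3, 4, 5, 6, 7, 8} — 8 values for 8 variables — and 8 appears only in v6's list, so v6 = 8.
Among the 7 still-open variables, 4 fits only v5 (and all 7 values in {1, 2, 3, 4, 5, 6, 7} must be used), so v5 = 4.
The 6 still-open variables together cover exactly {1, 2, 3, 5, 6, 7} — 6 values for 6 variables — and 6 appears only in v7's list, so v7 = 6.
The 5 still-open variables together cover exactly {1, 2, 3, 5, 7} — 5 values for 5 variables — and 7 appears only in v2's list, so v2 = 7.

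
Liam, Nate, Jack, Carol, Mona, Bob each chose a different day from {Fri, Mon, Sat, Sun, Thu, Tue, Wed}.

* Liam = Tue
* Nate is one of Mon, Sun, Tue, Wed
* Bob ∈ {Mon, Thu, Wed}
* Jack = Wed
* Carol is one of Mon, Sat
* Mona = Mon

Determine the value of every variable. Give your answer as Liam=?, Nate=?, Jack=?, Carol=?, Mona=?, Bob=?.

Liam=Tue, Nate=Sun, Jack=Wed, Carol=Sat, Mona=Mon, Bob=Thu

Liam must be Tue (only option left). Eliminate Tue elsewhere: Nate.
That leaves Jack = Wed. So Nate, Bob can't be Wed.
Mona has just one choice, so Mona = Mon. Remove Mon from Nate, Carol, Bob.
That leaves Bob = Thu.
Nate's domain is down to {Sun}, so Nate = Sun.
Carol must be Sat (only option left).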